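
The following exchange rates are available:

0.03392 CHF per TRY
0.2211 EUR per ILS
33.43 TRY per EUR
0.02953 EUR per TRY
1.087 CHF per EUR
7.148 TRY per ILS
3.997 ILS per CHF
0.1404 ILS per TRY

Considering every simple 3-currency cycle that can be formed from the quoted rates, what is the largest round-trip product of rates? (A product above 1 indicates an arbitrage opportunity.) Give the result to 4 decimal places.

1.0377

EUR→TRY→ILS→EUR: 33.43 × 0.1404 × 0.2211 = 1.03775
CHF→ILS→TRY→CHF: 3.997 × 7.148 × 0.03392 = 0.96911
CHF→ILS→EUR→CHF: 3.997 × 0.2211 × 1.087 = 0.96062
Maximum is EUR→TRY→ILS→EUR at 1.0377; arbitrage exists.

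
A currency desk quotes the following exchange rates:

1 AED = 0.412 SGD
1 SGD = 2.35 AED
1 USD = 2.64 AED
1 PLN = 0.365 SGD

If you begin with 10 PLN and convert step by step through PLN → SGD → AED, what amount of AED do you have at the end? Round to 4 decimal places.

10 PLN × 0.365 = 3.65 SGD
3.65 SGD × 2.35 = 8.5775 AED

8.5775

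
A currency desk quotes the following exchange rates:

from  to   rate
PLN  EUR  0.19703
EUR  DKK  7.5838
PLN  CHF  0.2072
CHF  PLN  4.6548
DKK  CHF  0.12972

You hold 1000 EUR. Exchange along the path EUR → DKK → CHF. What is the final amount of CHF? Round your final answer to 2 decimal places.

1000 EUR × 7.5838 = 7583.8 DKK
7583.8 DKK × 0.12972 = 983.770536 CHF

983.77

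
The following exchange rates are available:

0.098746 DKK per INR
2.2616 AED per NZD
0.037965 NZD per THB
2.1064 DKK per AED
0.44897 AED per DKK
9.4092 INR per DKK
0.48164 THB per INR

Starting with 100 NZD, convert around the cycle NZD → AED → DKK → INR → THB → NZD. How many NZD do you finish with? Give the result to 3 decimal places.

100 NZD × 2.2616 = 226.16 AED
226.16 AED × 2.1064 = 476.383424 DKK
476.383424 DKK × 9.4092 = 4482.3869131008 INR
4482.3869131008 INR × 0.48164 = 2158.896832825869312 THB
2158.896832825869312 THB × 0.037965 = 81.96251825823412843008 NZD

81.963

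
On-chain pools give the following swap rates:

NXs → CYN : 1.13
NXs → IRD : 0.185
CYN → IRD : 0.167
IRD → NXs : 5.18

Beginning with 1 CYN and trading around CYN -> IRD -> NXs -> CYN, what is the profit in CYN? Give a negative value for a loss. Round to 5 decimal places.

1 CYN × 0.167 = 0.167 IRD
0.167 IRD × 5.18 = 0.86506 NXs
0.86506 NXs × 1.13 = 0.9775178 CYN
Net change: 0.9775178 − 1 = -0.0224822 CYN

-0.02248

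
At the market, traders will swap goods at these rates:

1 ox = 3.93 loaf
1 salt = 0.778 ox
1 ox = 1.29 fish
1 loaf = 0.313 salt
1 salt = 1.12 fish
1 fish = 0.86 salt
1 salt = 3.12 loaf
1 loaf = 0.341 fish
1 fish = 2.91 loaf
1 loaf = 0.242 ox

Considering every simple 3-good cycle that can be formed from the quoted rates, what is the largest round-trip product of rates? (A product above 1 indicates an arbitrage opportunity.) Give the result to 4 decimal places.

1.0201

fish→loaf→salt→fish: 2.91 × 0.313 × 1.12 = 1.02013
ox→loaf→salt→ox: 3.93 × 0.313 × 0.778 = 0.95701
fish→salt→loaf→fish: 0.86 × 3.12 × 0.341 = 0.91497
ox→fish→loaf→ox: 1.29 × 2.91 × 0.242 = 0.90844
ox→fish→salt→ox: 1.29 × 0.86 × 0.778 = 0.86311
Maximum is fish→loaf→salt→fish at 1.0201; arbitrage exists.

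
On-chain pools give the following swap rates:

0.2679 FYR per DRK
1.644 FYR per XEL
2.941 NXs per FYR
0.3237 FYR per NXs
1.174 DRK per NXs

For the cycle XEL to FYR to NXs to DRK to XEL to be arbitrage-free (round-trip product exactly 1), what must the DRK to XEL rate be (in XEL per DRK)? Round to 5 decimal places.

Known legs of the cycle: 1.644 × 2.941 × 1.174 = 5.676294696
For no arbitrage the full-cycle product must be 1, so the missing rate is 1 / 5.676294696 ≈ 0.1761713.

0.17617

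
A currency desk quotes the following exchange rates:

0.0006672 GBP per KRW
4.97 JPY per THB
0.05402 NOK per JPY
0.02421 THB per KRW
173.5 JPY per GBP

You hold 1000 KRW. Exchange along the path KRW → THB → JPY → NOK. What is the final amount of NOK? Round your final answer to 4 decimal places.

6.4999

1000 KRW × 0.02421 = 24.21 THB
24.21 THB × 4.97 = 120.3237 JPY
120.3237 JPY × 0.05402 = 6.499886274 NOK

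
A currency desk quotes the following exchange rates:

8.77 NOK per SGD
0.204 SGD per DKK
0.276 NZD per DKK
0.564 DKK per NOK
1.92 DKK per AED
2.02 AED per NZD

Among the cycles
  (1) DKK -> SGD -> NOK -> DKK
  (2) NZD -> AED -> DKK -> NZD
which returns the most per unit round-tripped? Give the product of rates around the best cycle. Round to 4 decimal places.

1.0704

(1) 0.204 × 8.77 × 0.564 = 1.00904
(2) 2.02 × 1.92 × 0.276 = 1.07044
Highest is cycle (2) at 1.0704 (>1, arbitrage).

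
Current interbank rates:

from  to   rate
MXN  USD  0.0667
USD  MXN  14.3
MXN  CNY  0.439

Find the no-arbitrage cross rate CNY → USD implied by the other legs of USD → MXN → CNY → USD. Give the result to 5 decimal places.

0.15929

Known legs of the cycle: 14.3 × 0.439 = 6.2777
For no arbitrage the full-cycle product must be 1, so the missing rate is 1 / 6.2777 ≈ 0.1592940.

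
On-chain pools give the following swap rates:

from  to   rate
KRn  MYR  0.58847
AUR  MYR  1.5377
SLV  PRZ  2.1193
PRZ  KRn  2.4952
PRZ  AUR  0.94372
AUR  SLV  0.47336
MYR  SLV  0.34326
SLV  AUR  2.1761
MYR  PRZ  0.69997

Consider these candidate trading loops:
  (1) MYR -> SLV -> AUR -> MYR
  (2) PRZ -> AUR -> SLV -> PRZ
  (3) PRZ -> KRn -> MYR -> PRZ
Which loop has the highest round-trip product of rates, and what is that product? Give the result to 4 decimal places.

(1) 0.34326 × 2.1761 × 1.5377 = 1.14861
(2) 0.94372 × 0.47336 × 2.1193 = 0.94673
(3) 2.4952 × 0.58847 × 0.69997 = 1.02780
Highest is cycle (1) at 1.1486 (>1, arbitrage).

1.1486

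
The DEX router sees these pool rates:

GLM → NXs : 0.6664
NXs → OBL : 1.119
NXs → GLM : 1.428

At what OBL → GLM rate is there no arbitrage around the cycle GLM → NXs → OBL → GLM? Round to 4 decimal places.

1.3410

Known legs of the cycle: 0.6664 × 1.119 = 0.7457016
For no arbitrage the full-cycle product must be 1, so the missing rate is 1 / 0.7457016 ≈ 1.341019.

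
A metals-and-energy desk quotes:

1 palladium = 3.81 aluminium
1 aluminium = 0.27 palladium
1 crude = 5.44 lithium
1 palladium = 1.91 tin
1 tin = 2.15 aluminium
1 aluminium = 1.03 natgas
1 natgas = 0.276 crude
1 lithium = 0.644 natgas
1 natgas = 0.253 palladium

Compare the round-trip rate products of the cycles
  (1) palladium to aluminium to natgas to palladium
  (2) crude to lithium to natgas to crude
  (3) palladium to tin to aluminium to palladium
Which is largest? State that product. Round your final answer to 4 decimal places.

1.1088

(1) 3.81 × 1.03 × 0.253 = 0.99285
(2) 5.44 × 0.644 × 0.276 = 0.96693
(3) 1.91 × 2.15 × 0.27 = 1.10876
Highest is cycle (3) at 1.1088 (>1, arbitrage).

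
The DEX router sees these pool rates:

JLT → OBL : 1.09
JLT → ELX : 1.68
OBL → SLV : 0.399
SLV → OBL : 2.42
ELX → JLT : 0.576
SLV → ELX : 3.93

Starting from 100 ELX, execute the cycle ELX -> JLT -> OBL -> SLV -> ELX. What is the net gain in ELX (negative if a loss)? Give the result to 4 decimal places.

100 ELX × 0.576 = 57.6 JLT
57.6 JLT × 1.09 = 62.784 OBL
62.784 OBL × 0.399 = 25.050816 SLV
25.050816 SLV × 3.93 = 98.44970688 ELX
Net change: 98.44970688 − 100 = -1.55029312 ELX

-1.5503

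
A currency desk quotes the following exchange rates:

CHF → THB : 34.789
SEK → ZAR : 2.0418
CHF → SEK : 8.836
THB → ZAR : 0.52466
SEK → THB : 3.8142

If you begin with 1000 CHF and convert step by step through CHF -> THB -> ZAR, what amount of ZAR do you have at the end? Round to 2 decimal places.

1000 CHF × 34.789 = 34789 THB
34789 THB × 0.52466 = 18252.39674 ZAR

18252.40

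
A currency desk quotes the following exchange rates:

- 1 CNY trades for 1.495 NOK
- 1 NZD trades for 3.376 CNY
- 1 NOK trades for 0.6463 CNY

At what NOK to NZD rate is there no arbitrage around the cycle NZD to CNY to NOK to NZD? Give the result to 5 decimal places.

Known legs of the cycle: 3.376 × 1.495 = 5.04712
For no arbitrage the full-cycle product must be 1, so the missing rate is 1 / 5.04712 ≈ 0.1981328.

0.19813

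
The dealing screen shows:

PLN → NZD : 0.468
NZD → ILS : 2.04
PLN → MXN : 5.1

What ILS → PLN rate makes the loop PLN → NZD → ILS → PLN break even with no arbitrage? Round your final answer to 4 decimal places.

Known legs of the cycle: 0.468 × 2.04 = 0.95472
For no arbitrage the full-cycle product must be 1, so the missing rate is 1 / 0.95472 ≈ 1.047428.

1.0474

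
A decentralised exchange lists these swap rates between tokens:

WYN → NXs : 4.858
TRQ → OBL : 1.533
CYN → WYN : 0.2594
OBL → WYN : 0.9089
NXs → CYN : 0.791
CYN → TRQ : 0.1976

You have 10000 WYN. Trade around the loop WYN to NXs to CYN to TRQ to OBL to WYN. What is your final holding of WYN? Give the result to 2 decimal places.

10579.84

10000 WYN × 4.858 = 48580 NXs
48580 NXs × 0.791 = 38426.78 CYN
38426.78 CYN × 0.1976 = 7593.131728 TRQ
7593.131728 TRQ × 1.533 = 11640.270939024 OBL
11640.270939024 OBL × 0.9089 = 10579.8422564789136 WYN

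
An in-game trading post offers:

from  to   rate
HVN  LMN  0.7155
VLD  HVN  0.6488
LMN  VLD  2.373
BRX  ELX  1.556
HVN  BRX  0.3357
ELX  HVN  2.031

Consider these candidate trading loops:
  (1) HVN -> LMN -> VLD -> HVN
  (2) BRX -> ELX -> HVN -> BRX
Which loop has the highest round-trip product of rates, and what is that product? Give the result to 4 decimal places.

1.1016

(1) 0.7155 × 2.373 × 0.6488 = 1.10159
(2) 1.556 × 2.031 × 0.3357 = 1.06089
Highest is cycle (1) at 1.1016 (>1, arbitrage).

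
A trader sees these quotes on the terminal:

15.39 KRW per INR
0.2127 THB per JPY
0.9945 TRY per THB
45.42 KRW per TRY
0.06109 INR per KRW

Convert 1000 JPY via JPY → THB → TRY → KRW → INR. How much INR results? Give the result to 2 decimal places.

1000 JPY × 0.2127 = 212.7 THB
212.7 THB × 0.9945 = 211.53015 TRY
211.53015 TRY × 45.42 = 9607.699413 KRW
9607.699413 KRW × 0.06109 = 586.93435714017 INR

586.93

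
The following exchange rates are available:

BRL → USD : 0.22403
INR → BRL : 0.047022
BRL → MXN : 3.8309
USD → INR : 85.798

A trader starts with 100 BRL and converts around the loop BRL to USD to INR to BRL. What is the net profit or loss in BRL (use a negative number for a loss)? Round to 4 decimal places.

-9.6175

100 BRL × 0.22403 = 22.403 USD
22.403 USD × 85.798 = 1922.132594 INR
1922.132594 INR × 0.047022 = 90.382518835068 BRL
Net change: 90.382518835068 − 100 = -9.617481164932 BRL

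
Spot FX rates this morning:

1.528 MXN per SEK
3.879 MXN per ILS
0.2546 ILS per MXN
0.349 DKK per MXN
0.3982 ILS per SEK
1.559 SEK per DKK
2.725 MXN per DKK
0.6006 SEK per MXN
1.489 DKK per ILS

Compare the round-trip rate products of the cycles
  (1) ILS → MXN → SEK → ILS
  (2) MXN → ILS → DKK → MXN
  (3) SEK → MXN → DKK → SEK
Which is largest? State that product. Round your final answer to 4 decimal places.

(1) 3.879 × 0.6006 × 0.3982 = 0.92770
(2) 0.2546 × 1.489 × 2.725 = 1.03305
(3) 1.528 × 0.349 × 1.559 = 0.83137
Highest is cycle (2) at 1.0330 (>1, arbitrage).

1.0330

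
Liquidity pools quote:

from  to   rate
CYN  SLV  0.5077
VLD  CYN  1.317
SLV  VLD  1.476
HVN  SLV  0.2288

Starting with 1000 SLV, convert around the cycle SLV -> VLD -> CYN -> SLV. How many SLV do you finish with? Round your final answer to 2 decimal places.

1000 SLV × 1.476 = 1476 VLD
1476 VLD × 1.317 = 1943.892 CYN
1943.892 CYN × 0.5077 = 986.9139684 SLV

986.91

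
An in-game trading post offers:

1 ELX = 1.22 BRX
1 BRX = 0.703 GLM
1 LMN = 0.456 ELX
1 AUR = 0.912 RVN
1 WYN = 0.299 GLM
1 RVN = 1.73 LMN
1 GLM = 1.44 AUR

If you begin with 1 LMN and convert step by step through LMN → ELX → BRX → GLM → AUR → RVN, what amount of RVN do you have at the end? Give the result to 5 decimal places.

1 LMN × 0.456 = 0.456 ELX
0.456 ELX × 1.22 = 0.55632 BRX
0.55632 BRX × 0.703 = 0.39109296 GLM
0.39109296 GLM × 1.44 = 0.5631738624 AUR
0.5631738624 AUR × 0.912 = 0.5136145625088 RVN

0.51361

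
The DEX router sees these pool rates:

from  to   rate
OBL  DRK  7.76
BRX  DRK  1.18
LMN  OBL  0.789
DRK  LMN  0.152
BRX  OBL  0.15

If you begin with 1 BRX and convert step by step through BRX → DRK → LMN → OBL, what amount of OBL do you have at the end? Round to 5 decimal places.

0.14152

1 BRX × 1.18 = 1.18 DRK
1.18 DRK × 0.152 = 0.17936 LMN
0.17936 LMN × 0.789 = 0.14151504 OBL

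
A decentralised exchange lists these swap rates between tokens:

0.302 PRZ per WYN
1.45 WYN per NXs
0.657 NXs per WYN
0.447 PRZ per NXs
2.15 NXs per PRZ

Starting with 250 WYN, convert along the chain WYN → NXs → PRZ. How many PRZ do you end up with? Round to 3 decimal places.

250 WYN × 0.657 = 164.25 NXs
164.25 NXs × 0.447 = 73.41975 PRZ

73.420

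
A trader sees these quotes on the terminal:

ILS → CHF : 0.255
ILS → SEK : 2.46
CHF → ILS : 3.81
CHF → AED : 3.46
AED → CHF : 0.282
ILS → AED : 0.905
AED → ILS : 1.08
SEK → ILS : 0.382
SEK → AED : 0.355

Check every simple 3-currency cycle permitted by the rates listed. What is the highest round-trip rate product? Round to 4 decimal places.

0.9724

CHF→ILS→AED→CHF: 3.81 × 0.905 × 0.282 = 0.97235
CHF→AED→ILS→CHF: 3.46 × 1.08 × 0.255 = 0.95288
SEK→AED→ILS→SEK: 0.355 × 1.08 × 2.46 = 0.94316
Maximum is CHF→ILS→AED→CHF at 0.9724; no arbitrage — every cycle loses value.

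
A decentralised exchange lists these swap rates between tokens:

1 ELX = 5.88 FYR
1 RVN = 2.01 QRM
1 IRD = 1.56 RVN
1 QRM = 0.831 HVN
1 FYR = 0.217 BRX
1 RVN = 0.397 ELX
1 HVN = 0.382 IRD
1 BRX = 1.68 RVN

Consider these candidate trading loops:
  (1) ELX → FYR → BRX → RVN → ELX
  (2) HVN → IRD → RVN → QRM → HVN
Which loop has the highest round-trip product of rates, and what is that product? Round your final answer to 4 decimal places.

(1) 5.88 × 0.217 × 1.68 × 0.397 = 0.85101
(2) 0.382 × 1.56 × 2.01 × 0.831 = 0.99537
Highest is cycle (2) at 0.9954 (≤1, no arbitrage).

0.9954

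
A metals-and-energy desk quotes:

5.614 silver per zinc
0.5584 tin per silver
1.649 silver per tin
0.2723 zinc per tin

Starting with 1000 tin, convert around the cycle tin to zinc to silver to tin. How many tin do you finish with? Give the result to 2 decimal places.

853.62

1000 tin × 0.2723 = 272.3 zinc
272.3 zinc × 5.614 = 1528.6922 silver
1528.6922 silver × 0.5584 = 853.62172448 tin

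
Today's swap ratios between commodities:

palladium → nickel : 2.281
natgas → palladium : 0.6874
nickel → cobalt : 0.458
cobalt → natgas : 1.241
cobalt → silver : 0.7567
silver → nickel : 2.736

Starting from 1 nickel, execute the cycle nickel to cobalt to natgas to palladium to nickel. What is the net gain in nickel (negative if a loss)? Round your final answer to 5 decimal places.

-0.10881

1 nickel × 0.458 = 0.458 cobalt
0.458 cobalt × 1.241 = 0.568378 natgas
0.568378 natgas × 0.6874 = 0.3907030372 palladium
0.3907030372 palladium × 2.281 = 0.8911936278532 nickel
Net change: 0.8911936278532 − 1 = -0.1088063721468 nickel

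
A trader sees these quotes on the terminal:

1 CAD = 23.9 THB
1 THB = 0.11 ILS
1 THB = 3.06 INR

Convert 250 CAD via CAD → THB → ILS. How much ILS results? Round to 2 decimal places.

657.25

250 CAD × 23.9 = 5975 THB
5975 THB × 0.11 = 657.25 ILS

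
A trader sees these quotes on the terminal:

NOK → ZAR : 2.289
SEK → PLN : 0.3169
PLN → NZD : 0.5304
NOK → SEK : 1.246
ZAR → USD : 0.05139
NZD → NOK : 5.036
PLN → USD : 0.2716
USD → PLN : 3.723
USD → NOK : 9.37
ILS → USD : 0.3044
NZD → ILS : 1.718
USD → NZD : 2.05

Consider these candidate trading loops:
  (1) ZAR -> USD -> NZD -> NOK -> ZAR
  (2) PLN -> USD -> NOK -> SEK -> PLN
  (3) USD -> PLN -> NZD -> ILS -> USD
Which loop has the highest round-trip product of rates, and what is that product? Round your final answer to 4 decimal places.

(1) 0.05139 × 2.05 × 5.036 × 2.289 = 1.21441
(2) 0.2716 × 9.37 × 1.246 × 0.3169 = 1.00487
(3) 3.723 × 0.5304 × 1.718 × 0.3044 = 1.03268
Highest is cycle (1) at 1.2144 (>1, arbitrage).

1.2144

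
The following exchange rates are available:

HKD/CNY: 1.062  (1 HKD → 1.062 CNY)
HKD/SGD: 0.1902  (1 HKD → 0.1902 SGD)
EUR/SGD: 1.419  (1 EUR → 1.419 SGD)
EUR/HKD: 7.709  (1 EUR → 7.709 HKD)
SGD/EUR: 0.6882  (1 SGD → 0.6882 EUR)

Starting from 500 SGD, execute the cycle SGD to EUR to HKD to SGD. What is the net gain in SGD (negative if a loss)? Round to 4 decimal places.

500 SGD × 0.6882 = 344.1 EUR
344.1 EUR × 7.709 = 2652.6669 HKD
2652.6669 HKD × 0.1902 = 504.53724438 SGD
Net change: 504.53724438 − 500 = 4.53724438 SGD

4.5372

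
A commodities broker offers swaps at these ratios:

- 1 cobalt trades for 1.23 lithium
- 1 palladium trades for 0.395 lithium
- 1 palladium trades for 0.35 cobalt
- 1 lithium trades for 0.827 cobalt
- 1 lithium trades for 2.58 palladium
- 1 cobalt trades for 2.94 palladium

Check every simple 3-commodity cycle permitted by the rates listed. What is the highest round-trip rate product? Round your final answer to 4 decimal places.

1.1107

cobalt→lithium→palladium→cobalt: 1.23 × 2.58 × 0.35 = 1.11069
cobalt→palladium→lithium→cobalt: 2.94 × 0.395 × 0.827 = 0.96040
Maximum is cobalt→lithium→palladium→cobalt at 1.1107; arbitrage exists.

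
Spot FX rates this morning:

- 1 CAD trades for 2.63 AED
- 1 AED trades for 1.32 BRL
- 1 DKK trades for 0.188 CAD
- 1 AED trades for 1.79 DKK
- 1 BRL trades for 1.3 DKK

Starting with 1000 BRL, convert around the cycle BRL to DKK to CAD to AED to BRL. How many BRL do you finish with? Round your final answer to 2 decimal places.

848.46

1000 BRL × 1.3 = 1300 DKK
1300 DKK × 0.188 = 244.4 CAD
244.4 CAD × 2.63 = 642.772 AED
642.772 AED × 1.32 = 848.45904 BRL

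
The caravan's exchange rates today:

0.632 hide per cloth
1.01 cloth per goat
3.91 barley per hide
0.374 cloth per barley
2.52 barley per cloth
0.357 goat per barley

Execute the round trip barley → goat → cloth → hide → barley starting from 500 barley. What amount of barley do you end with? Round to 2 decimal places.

445.51

500 barley × 0.357 = 178.5 goat
178.5 goat × 1.01 = 180.285 cloth
180.285 cloth × 0.632 = 113.94012 hide
113.94012 hide × 3.91 = 445.5058692 barley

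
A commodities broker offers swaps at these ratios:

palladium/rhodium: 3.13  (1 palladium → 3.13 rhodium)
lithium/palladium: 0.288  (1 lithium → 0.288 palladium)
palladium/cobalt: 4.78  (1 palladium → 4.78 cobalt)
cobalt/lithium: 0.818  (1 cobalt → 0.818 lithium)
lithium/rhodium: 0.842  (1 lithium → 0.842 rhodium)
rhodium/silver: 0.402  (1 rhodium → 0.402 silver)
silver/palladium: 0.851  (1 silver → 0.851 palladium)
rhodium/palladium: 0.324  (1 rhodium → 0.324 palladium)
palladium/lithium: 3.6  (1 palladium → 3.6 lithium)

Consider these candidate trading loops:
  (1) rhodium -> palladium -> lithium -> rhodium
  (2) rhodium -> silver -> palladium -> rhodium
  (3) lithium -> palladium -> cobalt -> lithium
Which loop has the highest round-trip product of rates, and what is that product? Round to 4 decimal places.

(1) 0.324 × 3.6 × 0.842 = 0.98211
(2) 0.402 × 0.851 × 3.13 = 1.07078
(3) 0.288 × 4.78 × 0.818 = 1.12609
Highest is cycle (3) at 1.1261 (>1, arbitrage).

1.1261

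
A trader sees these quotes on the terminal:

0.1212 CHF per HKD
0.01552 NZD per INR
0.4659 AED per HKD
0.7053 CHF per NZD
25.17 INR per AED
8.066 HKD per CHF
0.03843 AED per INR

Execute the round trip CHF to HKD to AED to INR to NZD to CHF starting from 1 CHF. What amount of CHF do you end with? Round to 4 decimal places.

1.0354

1 CHF × 8.066 = 8.066 HKD
8.066 HKD × 0.4659 = 3.7579494 AED
3.7579494 AED × 25.17 = 94.587586398 INR
94.587586398 INR × 0.01552 = 1.46799934089696 NZD
1.46799934089696 NZD × 0.7053 = 1.035379935134625888 CHF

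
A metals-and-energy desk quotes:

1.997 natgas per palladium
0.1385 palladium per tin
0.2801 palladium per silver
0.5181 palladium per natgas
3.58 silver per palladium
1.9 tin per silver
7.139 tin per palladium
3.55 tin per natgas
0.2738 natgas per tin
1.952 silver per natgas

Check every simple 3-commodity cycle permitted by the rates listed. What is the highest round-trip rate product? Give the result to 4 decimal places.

palladium→natgas→silver→palladium: 1.997 × 1.952 × 0.2801 = 1.09187
tin→natgas→silver→tin: 0.2738 × 1.952 × 1.9 = 1.01547
tin→natgas→palladium→tin: 0.2738 × 0.5181 × 7.139 = 1.01271
tin→palladium→natgas→tin: 0.1385 × 1.997 × 3.55 = 0.98187
tin→palladium→silver→tin: 0.1385 × 3.58 × 1.9 = 0.94208
Maximum is palladium→natgas→silver→palladium at 1.0919; arbitrage exists.

1.0919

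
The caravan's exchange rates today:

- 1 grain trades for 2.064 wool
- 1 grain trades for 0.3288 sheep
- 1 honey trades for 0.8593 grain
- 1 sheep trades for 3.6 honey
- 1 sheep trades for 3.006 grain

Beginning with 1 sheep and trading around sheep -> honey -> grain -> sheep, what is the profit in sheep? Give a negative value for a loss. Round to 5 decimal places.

1 sheep × 3.6 = 3.6 honey
3.6 honey × 0.8593 = 3.09348 grain
3.09348 grain × 0.3288 = 1.017136224 sheep
Net change: 1.017136224 − 1 = 0.017136224 sheep

0.01714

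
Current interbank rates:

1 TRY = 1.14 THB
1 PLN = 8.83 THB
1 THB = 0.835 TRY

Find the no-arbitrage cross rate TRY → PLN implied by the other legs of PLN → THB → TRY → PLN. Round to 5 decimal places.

0.13563

Known legs of the cycle: 8.83 × 0.835 = 7.37305
For no arbitrage the full-cycle product must be 1, so the missing rate is 1 / 7.37305 ≈ 0.1356291.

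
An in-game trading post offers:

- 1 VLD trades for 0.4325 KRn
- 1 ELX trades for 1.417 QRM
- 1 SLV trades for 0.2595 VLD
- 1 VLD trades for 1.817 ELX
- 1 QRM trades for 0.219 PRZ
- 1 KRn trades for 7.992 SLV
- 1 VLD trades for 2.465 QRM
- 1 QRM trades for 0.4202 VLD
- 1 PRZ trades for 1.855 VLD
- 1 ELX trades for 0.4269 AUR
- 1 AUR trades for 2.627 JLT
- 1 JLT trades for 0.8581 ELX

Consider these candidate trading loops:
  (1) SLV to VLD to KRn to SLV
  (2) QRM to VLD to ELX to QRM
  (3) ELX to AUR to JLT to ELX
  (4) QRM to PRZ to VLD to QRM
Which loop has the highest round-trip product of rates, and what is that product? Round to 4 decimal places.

(1) 0.2595 × 0.4325 × 7.992 = 0.89697
(2) 0.4202 × 1.817 × 1.417 = 1.08188
(3) 0.4269 × 2.627 × 0.8581 = 0.96233
(4) 0.219 × 1.855 × 2.465 = 1.00139
Highest is cycle (2) at 1.0819 (>1, arbitrage).

1.0819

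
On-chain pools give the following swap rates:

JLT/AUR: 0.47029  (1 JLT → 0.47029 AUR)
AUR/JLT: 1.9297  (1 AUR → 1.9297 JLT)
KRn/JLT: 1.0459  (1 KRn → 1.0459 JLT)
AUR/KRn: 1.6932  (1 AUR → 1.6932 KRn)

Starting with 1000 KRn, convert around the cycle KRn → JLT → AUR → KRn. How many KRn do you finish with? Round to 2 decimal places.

1000 KRn × 1.0459 = 1045.9 JLT
1045.9 JLT × 0.47029 = 491.876311 AUR
491.876311 AUR × 1.6932 = 832.8449697852 KRn

832.84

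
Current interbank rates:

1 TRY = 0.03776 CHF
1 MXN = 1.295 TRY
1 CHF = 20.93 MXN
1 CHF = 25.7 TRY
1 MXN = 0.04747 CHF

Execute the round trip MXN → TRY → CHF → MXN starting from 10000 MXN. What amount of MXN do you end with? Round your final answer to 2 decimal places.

10000 MXN × 1.295 = 12950 TRY
12950 TRY × 0.03776 = 488.992 CHF
488.992 CHF × 20.93 = 10234.60256 MXN

10234.60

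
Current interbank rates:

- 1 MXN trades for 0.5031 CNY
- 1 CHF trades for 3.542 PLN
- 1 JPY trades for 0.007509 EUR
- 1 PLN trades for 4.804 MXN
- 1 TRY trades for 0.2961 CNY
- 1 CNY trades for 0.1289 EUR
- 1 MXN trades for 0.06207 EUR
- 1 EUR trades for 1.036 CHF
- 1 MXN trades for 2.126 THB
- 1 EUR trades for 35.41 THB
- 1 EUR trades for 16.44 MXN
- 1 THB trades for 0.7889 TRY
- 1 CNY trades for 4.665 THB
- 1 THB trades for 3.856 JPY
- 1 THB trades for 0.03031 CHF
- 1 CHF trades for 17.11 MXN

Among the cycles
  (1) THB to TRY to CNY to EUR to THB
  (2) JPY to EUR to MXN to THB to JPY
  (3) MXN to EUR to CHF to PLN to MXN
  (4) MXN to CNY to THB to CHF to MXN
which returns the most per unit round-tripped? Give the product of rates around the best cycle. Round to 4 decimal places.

1.2171

(1) 0.7889 × 0.2961 × 0.1289 × 35.41 = 1.06620
(2) 0.007509 × 16.44 × 2.126 × 3.856 = 1.01201
(3) 0.06207 × 1.036 × 3.542 × 4.804 = 1.09419
(4) 0.5031 × 4.665 × 0.03031 × 17.11 = 1.21714
Highest is cycle (4) at 1.2171 (>1, arbitrage).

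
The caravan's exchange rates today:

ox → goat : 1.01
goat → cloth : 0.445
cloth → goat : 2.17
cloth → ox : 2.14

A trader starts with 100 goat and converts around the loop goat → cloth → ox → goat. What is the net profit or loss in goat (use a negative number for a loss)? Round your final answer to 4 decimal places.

100 goat × 0.445 = 44.5 cloth
44.5 cloth × 2.14 = 95.23 ox
95.23 ox × 1.01 = 96.1823 goat
Net change: 96.1823 − 100 = -3.8177 goat

-3.8177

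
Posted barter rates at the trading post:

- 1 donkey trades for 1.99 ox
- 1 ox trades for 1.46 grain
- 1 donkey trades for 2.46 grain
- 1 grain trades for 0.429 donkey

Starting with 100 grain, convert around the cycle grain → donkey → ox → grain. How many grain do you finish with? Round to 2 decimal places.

100 grain × 0.429 = 42.9 donkey
42.9 donkey × 1.99 = 85.371 ox
85.371 ox × 1.46 = 124.64166 grain

124.64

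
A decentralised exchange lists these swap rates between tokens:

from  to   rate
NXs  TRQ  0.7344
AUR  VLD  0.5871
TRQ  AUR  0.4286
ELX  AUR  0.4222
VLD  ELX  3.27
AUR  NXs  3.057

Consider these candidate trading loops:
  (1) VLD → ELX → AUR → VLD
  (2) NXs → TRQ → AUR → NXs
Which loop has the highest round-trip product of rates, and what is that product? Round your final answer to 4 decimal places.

(1) 3.27 × 0.4222 × 0.5871 = 0.81055
(2) 0.7344 × 0.4286 × 3.057 = 0.96223
Highest is cycle (2) at 0.9622 (≤1, no arbitrage).

0.9622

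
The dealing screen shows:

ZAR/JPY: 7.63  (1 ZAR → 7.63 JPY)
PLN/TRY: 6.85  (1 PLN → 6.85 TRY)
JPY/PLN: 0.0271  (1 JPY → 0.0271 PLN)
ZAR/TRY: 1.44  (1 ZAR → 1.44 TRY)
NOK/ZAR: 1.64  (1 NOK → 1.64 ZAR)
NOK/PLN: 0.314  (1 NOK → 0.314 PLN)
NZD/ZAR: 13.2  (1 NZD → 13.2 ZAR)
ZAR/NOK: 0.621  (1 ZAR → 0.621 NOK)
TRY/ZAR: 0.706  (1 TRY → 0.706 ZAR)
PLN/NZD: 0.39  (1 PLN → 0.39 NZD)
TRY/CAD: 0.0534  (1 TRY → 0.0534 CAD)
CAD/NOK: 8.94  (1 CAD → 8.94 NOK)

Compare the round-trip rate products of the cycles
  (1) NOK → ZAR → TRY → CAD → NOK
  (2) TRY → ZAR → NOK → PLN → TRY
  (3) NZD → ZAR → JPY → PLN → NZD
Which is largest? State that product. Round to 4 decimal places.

(1) 1.64 × 1.44 × 0.0534 × 8.94 = 1.12742
(2) 0.706 × 0.621 × 0.314 × 6.85 = 0.94301
(3) 13.2 × 7.63 × 0.0271 × 0.39 = 1.06447
Highest is cycle (1) at 1.1274 (>1, arbitrage).

1.1274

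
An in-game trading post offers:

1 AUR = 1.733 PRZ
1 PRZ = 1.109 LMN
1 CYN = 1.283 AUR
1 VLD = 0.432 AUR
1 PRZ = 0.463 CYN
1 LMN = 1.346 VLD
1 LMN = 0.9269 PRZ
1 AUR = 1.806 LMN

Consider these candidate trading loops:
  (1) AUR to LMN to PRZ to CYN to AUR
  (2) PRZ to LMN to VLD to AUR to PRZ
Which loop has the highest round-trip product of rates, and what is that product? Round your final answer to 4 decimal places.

1.1175

(1) 1.806 × 0.9269 × 0.463 × 1.283 = 0.99439
(2) 1.109 × 1.346 × 0.432 × 1.733 = 1.11753
Highest is cycle (2) at 1.1175 (>1, arbitrage).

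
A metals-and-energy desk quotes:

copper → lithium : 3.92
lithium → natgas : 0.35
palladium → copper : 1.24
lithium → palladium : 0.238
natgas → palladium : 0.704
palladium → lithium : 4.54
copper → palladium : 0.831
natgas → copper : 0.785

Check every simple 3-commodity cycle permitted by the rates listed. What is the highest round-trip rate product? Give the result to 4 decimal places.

1.1569

palladium→copper→lithium→palladium: 1.24 × 3.92 × 0.238 = 1.15687
palladium→lithium→natgas→palladium: 4.54 × 0.35 × 0.704 = 1.11866
natgas→copper→lithium→natgas: 0.785 × 3.92 × 0.35 = 1.07702
Maximum is palladium→copper→lithium→palladium at 1.1569; arbitrage exists.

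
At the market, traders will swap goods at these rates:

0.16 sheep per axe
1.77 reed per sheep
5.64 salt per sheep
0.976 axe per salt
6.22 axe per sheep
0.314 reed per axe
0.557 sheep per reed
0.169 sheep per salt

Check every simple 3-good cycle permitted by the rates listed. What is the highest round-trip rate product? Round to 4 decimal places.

sheep→axe→reed→sheep: 6.22 × 0.314 × 0.557 = 1.08787
sheep→salt→axe→sheep: 5.64 × 0.976 × 0.16 = 0.88074
Maximum is sheep→axe→reed→sheep at 1.0879; arbitrage exists.

1.0879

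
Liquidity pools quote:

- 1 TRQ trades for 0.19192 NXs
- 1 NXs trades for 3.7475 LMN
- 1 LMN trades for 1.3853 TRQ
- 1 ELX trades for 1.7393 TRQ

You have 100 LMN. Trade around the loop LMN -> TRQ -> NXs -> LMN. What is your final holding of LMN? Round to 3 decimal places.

100 LMN × 1.3853 = 138.53 TRQ
138.53 TRQ × 0.19192 = 26.5866776 NXs
26.5866776 NXs × 3.7475 = 99.633574306 LMN

99.634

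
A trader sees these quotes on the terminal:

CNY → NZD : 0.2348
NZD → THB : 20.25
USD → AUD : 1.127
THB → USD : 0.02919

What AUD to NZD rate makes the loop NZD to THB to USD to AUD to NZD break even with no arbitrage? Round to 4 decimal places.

Known legs of the cycle: 20.25 × 0.02919 × 1.127 = 0.6661668825
For no arbitrage the full-cycle product must be 1, so the missing rate is 1 / 0.6661668825 ≈ 1.501125.

1.5011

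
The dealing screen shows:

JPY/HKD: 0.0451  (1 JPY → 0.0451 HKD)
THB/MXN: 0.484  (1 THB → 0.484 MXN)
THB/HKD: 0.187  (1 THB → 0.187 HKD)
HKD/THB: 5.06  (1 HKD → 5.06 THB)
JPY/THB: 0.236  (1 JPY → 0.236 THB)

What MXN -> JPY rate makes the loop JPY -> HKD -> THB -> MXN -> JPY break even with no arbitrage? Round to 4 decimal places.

Known legs of the cycle: 0.0451 × 5.06 × 0.484 = 0.110451704
For no arbitrage the full-cycle product must be 1, so the missing rate is 1 / 0.110451704 ≈ 9.053731.

9.0537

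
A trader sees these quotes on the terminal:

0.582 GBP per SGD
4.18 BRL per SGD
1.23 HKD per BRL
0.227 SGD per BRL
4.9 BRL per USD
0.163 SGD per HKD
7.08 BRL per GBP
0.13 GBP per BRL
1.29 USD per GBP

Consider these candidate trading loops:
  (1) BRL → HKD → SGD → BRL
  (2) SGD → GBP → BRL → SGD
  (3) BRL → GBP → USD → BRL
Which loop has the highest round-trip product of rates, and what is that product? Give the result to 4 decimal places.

0.9354

(1) 1.23 × 0.163 × 4.18 = 0.83805
(2) 0.582 × 7.08 × 0.227 = 0.93537
(3) 0.13 × 1.29 × 4.9 = 0.82173
Highest is cycle (2) at 0.9354 (≤1, no arbitrage).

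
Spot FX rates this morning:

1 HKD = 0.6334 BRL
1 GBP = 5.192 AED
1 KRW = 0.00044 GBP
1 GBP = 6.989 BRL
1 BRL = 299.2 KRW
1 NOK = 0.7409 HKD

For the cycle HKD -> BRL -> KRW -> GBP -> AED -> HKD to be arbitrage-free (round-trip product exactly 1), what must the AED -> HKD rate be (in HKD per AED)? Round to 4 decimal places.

2.3098

Known legs of the cycle: 0.6334 × 299.2 × 0.00044 × 5.192 = 0.4329392978944
For no arbitrage the full-cycle product must be 1, so the missing rate is 1 / 0.4329392978944 ≈ 2.309793.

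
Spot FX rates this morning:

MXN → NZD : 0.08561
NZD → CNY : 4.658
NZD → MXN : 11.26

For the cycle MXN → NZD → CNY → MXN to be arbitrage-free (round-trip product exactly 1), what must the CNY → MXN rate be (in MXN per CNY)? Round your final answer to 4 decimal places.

Known legs of the cycle: 0.08561 × 4.658 = 0.39877138
For no arbitrage the full-cycle product must be 1, so the missing rate is 1 / 0.39877138 ≈ 2.507703.

2.5077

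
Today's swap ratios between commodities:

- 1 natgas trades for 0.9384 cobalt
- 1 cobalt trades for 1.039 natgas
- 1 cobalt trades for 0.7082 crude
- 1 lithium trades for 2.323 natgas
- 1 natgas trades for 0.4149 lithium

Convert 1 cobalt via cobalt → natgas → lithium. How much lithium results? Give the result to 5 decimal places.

0.43108

1 cobalt × 1.039 = 1.039 natgas
1.039 natgas × 0.4149 = 0.4310811 lithium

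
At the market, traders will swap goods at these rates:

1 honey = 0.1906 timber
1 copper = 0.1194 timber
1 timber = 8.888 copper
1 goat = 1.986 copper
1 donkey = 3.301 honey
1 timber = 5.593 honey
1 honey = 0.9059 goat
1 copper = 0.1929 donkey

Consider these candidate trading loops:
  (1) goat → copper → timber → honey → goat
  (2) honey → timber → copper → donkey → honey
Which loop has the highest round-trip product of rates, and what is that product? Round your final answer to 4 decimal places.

(1) 1.986 × 0.1194 × 5.593 × 0.9059 = 1.20146
(2) 0.1906 × 8.888 × 0.1929 × 3.301 = 1.07871
Highest is cycle (1) at 1.2015 (>1, arbitrage).

1.2015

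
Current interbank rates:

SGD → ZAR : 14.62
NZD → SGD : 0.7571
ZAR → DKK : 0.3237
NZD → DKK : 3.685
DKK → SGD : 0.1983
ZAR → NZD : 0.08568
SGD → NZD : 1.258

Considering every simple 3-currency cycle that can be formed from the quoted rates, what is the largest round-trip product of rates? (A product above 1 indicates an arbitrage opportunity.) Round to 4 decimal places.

NZD→SGD→ZAR→NZD: 0.7571 × 14.62 × 0.08568 = 0.94837
DKK→SGD→ZAR→DKK: 0.1983 × 14.62 × 0.3237 = 0.93845
NZD→DKK→SGD→NZD: 3.685 × 0.1983 × 1.258 = 0.91927
Maximum is NZD→SGD→ZAR→NZD at 0.9484; no arbitrage — every cycle loses value.

0.9484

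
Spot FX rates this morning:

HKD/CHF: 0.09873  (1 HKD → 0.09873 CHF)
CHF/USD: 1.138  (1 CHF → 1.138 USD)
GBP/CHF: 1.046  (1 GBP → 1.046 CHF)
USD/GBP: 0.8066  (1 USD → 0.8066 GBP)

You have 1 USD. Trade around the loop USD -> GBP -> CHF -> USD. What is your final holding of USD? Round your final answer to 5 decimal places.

1 USD × 0.8066 = 0.8066 GBP
0.8066 GBP × 1.046 = 0.8437036 CHF
0.8437036 CHF × 1.138 = 0.9601346968 USD

0.96013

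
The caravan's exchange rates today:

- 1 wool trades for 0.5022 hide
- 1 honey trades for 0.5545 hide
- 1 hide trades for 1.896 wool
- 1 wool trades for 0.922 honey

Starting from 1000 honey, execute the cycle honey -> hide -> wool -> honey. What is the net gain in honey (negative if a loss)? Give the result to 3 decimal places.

-30.672

1000 honey × 0.5545 = 554.5 hide
554.5 hide × 1.896 = 1051.332 wool
1051.332 wool × 0.922 = 969.328104 honey
Net change: 969.328104 − 1000 = -30.671896 honey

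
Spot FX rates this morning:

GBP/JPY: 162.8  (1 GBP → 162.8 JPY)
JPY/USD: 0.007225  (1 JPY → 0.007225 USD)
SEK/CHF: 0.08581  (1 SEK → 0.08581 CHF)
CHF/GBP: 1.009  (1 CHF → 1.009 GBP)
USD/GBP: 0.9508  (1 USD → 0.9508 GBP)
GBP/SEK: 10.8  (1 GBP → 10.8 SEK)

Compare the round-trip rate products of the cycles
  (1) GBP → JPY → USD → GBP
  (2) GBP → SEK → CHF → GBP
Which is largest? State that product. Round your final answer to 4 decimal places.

1.1184

(1) 162.8 × 0.007225 × 0.9508 = 1.11836
(2) 10.8 × 0.08581 × 1.009 = 0.93509
Highest is cycle (1) at 1.1184 (>1, arbitrage).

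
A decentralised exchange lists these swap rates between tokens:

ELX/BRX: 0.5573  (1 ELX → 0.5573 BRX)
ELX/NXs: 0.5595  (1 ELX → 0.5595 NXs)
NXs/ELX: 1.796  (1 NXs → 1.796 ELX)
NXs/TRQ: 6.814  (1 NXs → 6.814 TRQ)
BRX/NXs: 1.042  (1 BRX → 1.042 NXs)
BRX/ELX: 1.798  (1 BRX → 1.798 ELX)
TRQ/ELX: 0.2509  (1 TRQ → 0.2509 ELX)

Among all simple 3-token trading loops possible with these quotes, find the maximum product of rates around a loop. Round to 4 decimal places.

1.0429

BRX→NXs→ELX→BRX: 1.042 × 1.796 × 0.5573 = 1.04295
NXs→TRQ→ELX→NXs: 6.814 × 0.2509 × 0.5595 = 0.95654
Maximum is BRX→NXs→ELX→BRX at 1.0429; arbitrage exists.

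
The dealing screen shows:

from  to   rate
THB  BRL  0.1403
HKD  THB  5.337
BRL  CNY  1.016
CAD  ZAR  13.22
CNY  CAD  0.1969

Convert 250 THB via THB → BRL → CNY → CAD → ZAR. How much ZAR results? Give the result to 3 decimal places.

250 THB × 0.1403 = 35.075 BRL
35.075 BRL × 1.016 = 35.6362 CNY
35.6362 CNY × 0.1969 = 7.01676778 CAD
7.01676778 CAD × 13.22 = 92.7616700516 ZAR

92.762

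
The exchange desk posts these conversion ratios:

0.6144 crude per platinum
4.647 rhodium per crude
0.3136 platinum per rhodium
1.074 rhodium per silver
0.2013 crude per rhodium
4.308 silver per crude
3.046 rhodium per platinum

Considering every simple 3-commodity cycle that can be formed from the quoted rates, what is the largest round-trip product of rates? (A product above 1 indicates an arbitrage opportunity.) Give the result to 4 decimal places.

crude→silver→rhodium→crude: 4.308 × 1.074 × 0.2013 = 0.93137
crude→rhodium→platinum→crude: 4.647 × 0.3136 × 0.6144 = 0.89536
Maximum is crude→silver→rhodium→crude at 0.9314; no arbitrage — every cycle loses value.

0.9314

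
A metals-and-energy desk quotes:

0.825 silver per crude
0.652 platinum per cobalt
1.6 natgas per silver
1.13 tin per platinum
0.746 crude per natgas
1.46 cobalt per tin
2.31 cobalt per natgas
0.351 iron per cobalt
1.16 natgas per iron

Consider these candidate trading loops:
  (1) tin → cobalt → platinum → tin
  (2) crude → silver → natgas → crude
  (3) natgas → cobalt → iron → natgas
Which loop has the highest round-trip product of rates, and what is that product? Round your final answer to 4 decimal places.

(1) 1.46 × 0.652 × 1.13 = 1.07567
(2) 0.825 × 1.6 × 0.746 = 0.98472
(3) 2.31 × 0.351 × 1.16 = 0.94054
Highest is cycle (1) at 1.0757 (>1, arbitrage).

1.0757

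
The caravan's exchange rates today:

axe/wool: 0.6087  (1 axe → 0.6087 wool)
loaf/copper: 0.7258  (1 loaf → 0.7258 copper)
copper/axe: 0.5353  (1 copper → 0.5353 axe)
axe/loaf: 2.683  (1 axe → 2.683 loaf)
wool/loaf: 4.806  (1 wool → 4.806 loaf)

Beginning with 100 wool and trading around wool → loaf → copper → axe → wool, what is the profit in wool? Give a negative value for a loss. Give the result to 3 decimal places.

13.658

100 wool × 4.806 = 480.6 loaf
480.6 loaf × 0.7258 = 348.81948 copper
348.81948 copper × 0.5353 = 186.723067644 axe
186.723067644 axe × 0.6087 = 113.6583312749028 wool
Net change: 113.6583312749028 − 100 = 13.6583312749028 wool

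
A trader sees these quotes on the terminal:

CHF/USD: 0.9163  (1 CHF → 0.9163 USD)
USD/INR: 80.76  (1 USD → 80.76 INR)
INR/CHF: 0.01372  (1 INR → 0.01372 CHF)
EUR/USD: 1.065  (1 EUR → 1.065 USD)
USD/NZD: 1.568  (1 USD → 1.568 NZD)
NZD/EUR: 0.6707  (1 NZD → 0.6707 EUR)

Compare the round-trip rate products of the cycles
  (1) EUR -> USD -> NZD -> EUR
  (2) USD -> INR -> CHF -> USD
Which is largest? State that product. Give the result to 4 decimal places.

(1) 1.065 × 1.568 × 0.6707 = 1.12002
(2) 80.76 × 0.01372 × 0.9163 = 1.01529
Highest is cycle (1) at 1.1200 (>1, arbitrage).

1.1200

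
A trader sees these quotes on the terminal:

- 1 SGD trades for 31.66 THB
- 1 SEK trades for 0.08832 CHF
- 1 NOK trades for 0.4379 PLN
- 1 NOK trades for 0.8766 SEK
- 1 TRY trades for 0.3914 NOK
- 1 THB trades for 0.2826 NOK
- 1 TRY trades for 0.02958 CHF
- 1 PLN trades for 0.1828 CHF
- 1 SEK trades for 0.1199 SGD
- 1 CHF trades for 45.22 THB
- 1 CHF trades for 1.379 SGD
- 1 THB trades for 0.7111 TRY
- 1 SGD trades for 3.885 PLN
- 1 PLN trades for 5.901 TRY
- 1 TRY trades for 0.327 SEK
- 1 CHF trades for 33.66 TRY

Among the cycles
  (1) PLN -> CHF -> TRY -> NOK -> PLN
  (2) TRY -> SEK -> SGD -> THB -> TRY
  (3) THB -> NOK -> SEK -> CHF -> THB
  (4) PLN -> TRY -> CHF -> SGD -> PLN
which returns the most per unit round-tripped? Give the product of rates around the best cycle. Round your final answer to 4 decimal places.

1.0546

(1) 0.1828 × 33.66 × 0.3914 × 0.4379 = 1.05460
(2) 0.327 × 0.1199 × 31.66 × 0.7111 = 0.88269
(3) 0.2826 × 0.8766 × 0.08832 × 45.22 = 0.98938
(4) 5.901 × 0.02958 × 1.379 × 3.885 = 0.93515
Highest is cycle (1) at 1.0546 (>1, arbitrage).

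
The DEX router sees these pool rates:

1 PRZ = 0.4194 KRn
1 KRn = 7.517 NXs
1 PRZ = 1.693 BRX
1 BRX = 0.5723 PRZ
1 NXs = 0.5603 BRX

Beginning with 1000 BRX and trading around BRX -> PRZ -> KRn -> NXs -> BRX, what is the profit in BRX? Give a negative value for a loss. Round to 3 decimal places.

1000 BRX × 0.5723 = 572.3 PRZ
572.3 PRZ × 0.4194 = 240.02262 KRn
240.02262 KRn × 7.517 = 1804.25003454 NXs
1804.25003454 NXs × 0.5603 = 1010.921294352762 BRX
Net change: 1010.921294352762 − 1000 = 10.921294352762 BRX

10.921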